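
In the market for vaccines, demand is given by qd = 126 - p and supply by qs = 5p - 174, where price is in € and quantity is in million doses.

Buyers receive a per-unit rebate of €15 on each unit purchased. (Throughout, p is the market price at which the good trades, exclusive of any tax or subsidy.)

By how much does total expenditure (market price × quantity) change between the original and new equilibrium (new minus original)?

Original equilibrium: 126 - p = 5p - 174 gives 300 = 6p, so p = 50 and q = 76.
Since buyers' out-of-pocket price is the market price minus the rebate, the effective demand curve becomes qd = 141 - p.
New equilibrium: 141 - p = 5p - 174 ⇒ 315 = 6p ⇒ p = 52.5, q = 88.5.
Expenditure moves from 50×76 = 3800 to 52.5×88.5 = 4646.25; change = +846.25.

+846.25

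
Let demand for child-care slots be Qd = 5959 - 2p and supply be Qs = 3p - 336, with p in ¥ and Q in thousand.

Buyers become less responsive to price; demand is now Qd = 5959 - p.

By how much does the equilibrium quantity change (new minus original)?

+944.25

Solve the original market: 5959 - 2p = 3p - 336, hence p = 1259 and Q = 3441.
With the change applied: demand Qd = 5959 - p, supply Qs = 3p - 336.
Equate the new curves: 5959 - p = 3p - 336, giving 6295 = 4p, p = 1573.75, Q = 4385.25.
ΔQ = 4385.25 − 3441 = +944.25.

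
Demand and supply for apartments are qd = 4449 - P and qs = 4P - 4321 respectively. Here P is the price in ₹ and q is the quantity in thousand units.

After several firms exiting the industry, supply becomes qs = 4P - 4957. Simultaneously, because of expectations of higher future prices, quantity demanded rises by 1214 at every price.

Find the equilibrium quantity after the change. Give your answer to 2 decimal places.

3539.00

Initially, 4449 - P = 4P - 4321, so 8770 = 5P and P = 1754, q = 2695.
The shock moves the curves to qd = 5663 - P and qs = 4P - 4957.
Setting them equal: 5663 - P = 4P - 4957 → 10620 = 5P, so P = 2124 and q = 3539.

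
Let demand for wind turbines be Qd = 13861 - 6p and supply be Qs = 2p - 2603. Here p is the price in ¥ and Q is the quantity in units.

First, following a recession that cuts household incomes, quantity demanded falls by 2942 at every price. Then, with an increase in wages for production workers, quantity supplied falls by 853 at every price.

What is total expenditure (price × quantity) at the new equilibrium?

247519.53125

Original equilibrium: 13861 - 6p = 2p - 2603 gives 16464 = 8p, so p = 2058 and Q = 1513.
With the change applied: demand Qd = 10919 - 6p, supply Qs = 2p - 3456.
New equilibrium: 10919 - 6p = 2p - 3456 ⇒ 14375 = 8p ⇒ p = 1796.875, Q = 137.75.
New expenditure = 1796.875 × 137.75 = 247519.53125.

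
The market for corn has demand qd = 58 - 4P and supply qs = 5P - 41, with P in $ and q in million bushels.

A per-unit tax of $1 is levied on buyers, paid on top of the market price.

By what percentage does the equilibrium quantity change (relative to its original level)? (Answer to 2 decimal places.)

Original equilibrium: 58 - 4P = 5P - 41 gives 99 = 9P, so P = 11 and q = 14.
Since buyers pay the price plus the tax, the effective demand curve becomes qd = 54 - 4P.
New equilibrium: 54 - 4P = 5P - 41 ⇒ 95 = 9P ⇒ P = 95/9 ≈ 10.5556, q = 106/9 ≈ 11.7778.
%Δq = (11.7778 − 14) / 14 × 100 = -15.87%.

-15.87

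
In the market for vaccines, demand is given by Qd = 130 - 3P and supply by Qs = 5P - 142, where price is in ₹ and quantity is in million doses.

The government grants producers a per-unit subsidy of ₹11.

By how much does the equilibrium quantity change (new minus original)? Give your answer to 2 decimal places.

Solve the original market: 130 - 3P = 5P - 142, hence P = 34 and Q = 28.
Since sellers receive the price plus the subsidy, the effective supply curve becomes Qs = 5P - 87.
Setting them equal: 130 - 3P = 5P - 87 → 217 = 8P, so P = 27.125 and Q = 48.625.
ΔQ = 48.625 − 28 = +20.63.

+20.63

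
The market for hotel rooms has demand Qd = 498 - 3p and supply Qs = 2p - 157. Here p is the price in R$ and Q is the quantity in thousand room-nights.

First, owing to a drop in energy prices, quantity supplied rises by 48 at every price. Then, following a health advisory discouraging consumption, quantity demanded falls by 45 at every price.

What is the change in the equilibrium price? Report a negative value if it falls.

-18.6

Original equilibrium: 498 - 3p = 2p - 157 gives 655 = 5p, so p = 131 and Q = 105.
After the shift, demand is Qd = 453 - 3p and supply is Qs = 2p - 109.
Setting them equal: 453 - 3p = 2p - 109 → 562 = 5p, so p = 112.4 and Q = 115.8.
Δp = 112.4 − 131 = -18.6.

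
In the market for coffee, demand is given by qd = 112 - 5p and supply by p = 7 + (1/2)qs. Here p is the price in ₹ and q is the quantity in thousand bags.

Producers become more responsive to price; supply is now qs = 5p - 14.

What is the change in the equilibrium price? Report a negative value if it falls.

Before the shock: 112 - 5p = 2p - 14 ⇒ 126 = 7p ⇒ p = 18, q = 22.
The new curves are qd = 112 - 5p (demand) and qs = 5p - 14 (supply).
New equilibrium: 112 - 5p = 5p - 14 ⇒ 126 = 10p ⇒ p = 12.6, q = 49.
Δp = 12.6 − 18 = -5.4.

-5.4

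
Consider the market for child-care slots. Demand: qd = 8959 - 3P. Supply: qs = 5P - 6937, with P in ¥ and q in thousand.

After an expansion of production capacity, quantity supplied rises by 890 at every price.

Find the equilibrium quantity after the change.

Original equilibrium: 8959 - 3P = 5P - 6937 gives 15896 = 8P, so P = 1987 and q = 2998.
After the shift, demand is qd = 8959 - 3P and supply is qs = 5P - 6047.
New equilibrium: 8959 - 3P = 5P - 6047 ⇒ 15006 = 8P ⇒ P = 1875.75, q = 3331.75.

3331.75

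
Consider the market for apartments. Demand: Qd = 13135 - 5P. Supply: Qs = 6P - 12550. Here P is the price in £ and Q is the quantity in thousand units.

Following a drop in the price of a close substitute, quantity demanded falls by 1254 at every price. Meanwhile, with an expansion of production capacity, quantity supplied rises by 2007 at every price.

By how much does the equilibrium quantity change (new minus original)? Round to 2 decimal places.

Before the shock: 13135 - 5P = 6P - 12550 ⇒ 25685 = 11P ⇒ P = 2335, Q = 1460.
The new curves are Qd = 11881 - 5P (demand) and Qs = 6P - 10543 (supply).
Setting them equal: 11881 - 5P = 6P - 10543 → 22424 = 11P, so P = 22424/11 ≈ 2038.5455 and Q = 18571/11 ≈ 1688.2727.
ΔQ = 1688.2727 − 1460 = +228.27.

+228.27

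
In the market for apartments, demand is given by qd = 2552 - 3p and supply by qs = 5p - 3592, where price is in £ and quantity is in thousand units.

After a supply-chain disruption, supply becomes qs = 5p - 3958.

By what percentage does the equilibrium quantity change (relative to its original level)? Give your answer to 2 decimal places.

Before the shock: 2552 - 3p = 5p - 3592 ⇒ 6144 = 8p ⇒ p = 768, q = 248.
After the shift, demand is qd = 2552 - 3p and supply is qs = 5p - 3958.
Equate the new curves: 2552 - 3p = 5p - 3958, giving 6510 = 8p, p = 813.75, q = 110.75.
%Δq = (110.75 − 248) / 248 × 100 = -55.34%.

-55.34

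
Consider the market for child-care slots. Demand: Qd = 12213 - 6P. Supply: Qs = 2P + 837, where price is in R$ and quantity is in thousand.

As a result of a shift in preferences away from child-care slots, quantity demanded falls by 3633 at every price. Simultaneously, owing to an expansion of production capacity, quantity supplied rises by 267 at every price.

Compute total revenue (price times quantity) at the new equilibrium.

2778268.5

Before the shock: 12213 - 6P = 2P + 837 ⇒ 11376 = 8P ⇒ P = 1422, Q = 3681.
With the change applied: demand Qd = 8580 - 6P, supply Qs = 2P + 1104.
Equate the new curves: 8580 - 6P = 2P + 1104, giving 7476 = 8P, P = 934.5, Q = 2973.
New expenditure = 934.5 × 2973 = 2778268.5.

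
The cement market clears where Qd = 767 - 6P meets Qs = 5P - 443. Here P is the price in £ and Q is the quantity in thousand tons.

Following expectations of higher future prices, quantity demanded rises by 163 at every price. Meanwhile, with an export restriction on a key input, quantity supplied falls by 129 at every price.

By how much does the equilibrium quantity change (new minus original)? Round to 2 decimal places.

+3.73

Before the shock: 767 - 6P = 5P - 443 ⇒ 1210 = 11P ⇒ P = 110, Q = 107.
With the change applied: demand Qd = 930 - 6P, supply Qs = 5P - 572.
Equate the new curves: 930 - 6P = 5P - 572, giving 1502 = 11P, P = 1502/11 ≈ 136.5455, Q = 1218/11 ≈ 110.7273.
ΔQ = 110.7273 − 107 = +3.73.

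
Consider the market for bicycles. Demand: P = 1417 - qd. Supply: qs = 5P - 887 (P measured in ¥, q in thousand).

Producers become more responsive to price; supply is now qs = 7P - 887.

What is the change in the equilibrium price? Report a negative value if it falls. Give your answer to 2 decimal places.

Original equilibrium: 1417 - P = 5P - 887 gives 2304 = 6P, so P = 384 and q = 1033.
The shock moves the curves to qd = 1417 - P and qs = 7P - 887.
Clearing the new market: 1417 - P = 7P - 887, so P = 288 and q = 1129.
ΔP = 288 − 384 = -96.00.

-96.00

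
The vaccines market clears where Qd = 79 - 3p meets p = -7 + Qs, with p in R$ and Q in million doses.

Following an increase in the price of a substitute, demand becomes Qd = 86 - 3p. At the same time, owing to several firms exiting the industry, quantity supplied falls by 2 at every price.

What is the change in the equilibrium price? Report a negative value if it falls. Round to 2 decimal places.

+2.25

Initially, 79 - 3p = p + 7, so 72 = 4p and p = 18, Q = 25.
With the change applied: demand Qd = 86 - 3p, supply Qs = p + 5.
Setting them equal: 86 - 3p = p + 5 → 81 = 4p, so p = 20.25 and Q = 25.25.
Δp = 20.25 − 18 = +2.25.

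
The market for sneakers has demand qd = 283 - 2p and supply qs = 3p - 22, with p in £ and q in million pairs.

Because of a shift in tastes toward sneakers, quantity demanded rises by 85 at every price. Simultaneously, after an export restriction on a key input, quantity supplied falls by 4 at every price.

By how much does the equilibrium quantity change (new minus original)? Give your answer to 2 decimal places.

+49.40

Before the shock: 283 - 2p = 3p - 22 ⇒ 305 = 5p ⇒ p = 61, q = 161.
After the shift, demand is qd = 368 - 2p and supply is qs = 3p - 26.
Equate the new curves: 368 - 2p = 3p - 26, giving 394 = 5p, p = 78.8, q = 210.4.
Δq = 210.4 − 161 = +49.40.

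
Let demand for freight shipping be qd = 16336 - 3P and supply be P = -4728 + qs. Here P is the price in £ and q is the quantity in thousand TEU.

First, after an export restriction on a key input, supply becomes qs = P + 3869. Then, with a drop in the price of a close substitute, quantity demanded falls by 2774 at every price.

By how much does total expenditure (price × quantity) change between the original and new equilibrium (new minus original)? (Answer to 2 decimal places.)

-6894565.19

Solve the original market: 16336 - 3P = P + 4728, hence P = 2902 and q = 7630.
After the shift, demand is qd = 13562 - 3P and supply is qs = P + 3869.
Clearing the new market: 13562 - 3P = P + 3869, so P = 2423.25 and q = 6292.25.
Expenditure moves from 2902×7630 = 22142260 to 2423.25×6292.25 = 15247694.8125; change = -6894565.19.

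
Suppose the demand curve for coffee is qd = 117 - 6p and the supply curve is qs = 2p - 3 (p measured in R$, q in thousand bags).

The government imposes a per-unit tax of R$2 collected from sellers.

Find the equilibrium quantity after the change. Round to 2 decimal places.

24.00

Before the shock: 117 - 6p = 2p - 3 ⇒ 120 = 8p ⇒ p = 15, q = 27.
Since sellers keep the price net of the tax, the effective supply curve becomes qs = 2p - 7.
Equate the new curves: 117 - 6p = 2p - 7, giving 124 = 8p, p = 15.5, q = 24.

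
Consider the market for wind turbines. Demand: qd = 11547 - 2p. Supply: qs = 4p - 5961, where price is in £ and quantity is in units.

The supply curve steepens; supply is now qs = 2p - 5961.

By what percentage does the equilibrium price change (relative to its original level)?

+50

Original equilibrium: 11547 - 2p = 4p - 5961 gives 17508 = 6p, so p = 2918 and q = 5711.
With the change applied: demand qd = 11547 - 2p, supply qs = 2p - 5961.
Setting them equal: 11547 - 2p = 2p - 5961 → 17508 = 4p, so p = 4377 and q = 2793.
%Δp = (4377 − 2918) / 2918 × 100 = +50%.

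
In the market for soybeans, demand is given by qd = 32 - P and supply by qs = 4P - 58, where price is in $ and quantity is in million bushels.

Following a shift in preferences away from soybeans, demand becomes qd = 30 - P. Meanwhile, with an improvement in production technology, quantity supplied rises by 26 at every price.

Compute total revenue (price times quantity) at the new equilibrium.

Initially, 32 - P = 4P - 58, so 90 = 5P and P = 18, q = 14.
The shock moves the curves to qd = 30 - P and qs = 4P - 32.
Equate the new curves: 30 - P = 4P - 32, giving 62 = 5P, P = 12.4, q = 17.6.
New expenditure = 12.4 × 17.6 = 218.24.

218.24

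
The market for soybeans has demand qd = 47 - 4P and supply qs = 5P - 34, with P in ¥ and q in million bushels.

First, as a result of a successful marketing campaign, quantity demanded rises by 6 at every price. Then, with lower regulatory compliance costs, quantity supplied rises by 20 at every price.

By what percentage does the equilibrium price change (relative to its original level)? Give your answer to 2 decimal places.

Solve the original market: 47 - 4P = 5P - 34, hence P = 9 and q = 11.
With the change applied: demand qd = 53 - 4P, supply qs = 5P - 14.
Equate the new curves: 53 - 4P = 5P - 14, giving 67 = 9P, P = 67/9 ≈ 7.4444, q = 209/9 ≈ 23.2222.
%ΔP = (7.4444 − 9) / 9 × 100 = -17.28%.

-17.28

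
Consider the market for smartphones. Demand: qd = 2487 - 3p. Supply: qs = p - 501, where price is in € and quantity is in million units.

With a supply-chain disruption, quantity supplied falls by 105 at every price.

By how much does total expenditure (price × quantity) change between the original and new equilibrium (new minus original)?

-54435.9375

Original equilibrium: 2487 - 3p = p - 501 gives 2988 = 4p, so p = 747 and q = 246.
The new curves are qd = 2487 - 3p (demand) and qs = p - 606 (supply).
New equilibrium: 2487 - 3p = p - 606 ⇒ 3093 = 4p ⇒ p = 773.25, q = 167.25.
Expenditure moves from 747×246 = 183762 to 773.25×167.25 = 129326.0625; change = -54435.9375.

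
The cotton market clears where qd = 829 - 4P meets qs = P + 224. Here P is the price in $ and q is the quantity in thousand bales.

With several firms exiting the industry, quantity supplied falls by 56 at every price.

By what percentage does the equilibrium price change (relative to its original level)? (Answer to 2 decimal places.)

+9.26

Solve the original market: 829 - 4P = P + 224, hence P = 121 and q = 345.
With the change applied: demand qd = 829 - 4P, supply qs = P + 168.
Clearing the new market: 829 - 4P = P + 168, so P = 132.2 and q = 300.2.
%ΔP = (132.2 − 121) / 121 × 100 = +9.26%.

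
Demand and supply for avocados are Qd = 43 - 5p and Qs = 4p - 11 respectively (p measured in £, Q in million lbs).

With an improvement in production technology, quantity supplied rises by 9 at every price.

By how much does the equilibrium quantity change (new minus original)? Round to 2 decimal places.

Before the shock: 43 - 5p = 4p - 11 ⇒ 54 = 9p ⇒ p = 6, Q = 13.
The new curves are Qd = 43 - 5p (demand) and Qs = 4p - 2 (supply).
New equilibrium: 43 - 5p = 4p - 2 ⇒ 45 = 9p ⇒ p = 5, Q = 18.
ΔQ = 18 − 13 = +5.00.

+5.00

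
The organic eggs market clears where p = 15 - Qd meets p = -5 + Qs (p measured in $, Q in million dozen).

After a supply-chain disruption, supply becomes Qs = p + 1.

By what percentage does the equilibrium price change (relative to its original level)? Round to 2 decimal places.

+40.00

Solve the original market: 15 - p = p + 5, hence p = 5 and Q = 10.
With the change applied: demand Qd = 15 - p, supply Qs = p + 1.
Equate the new curves: 15 - p = p + 1, giving 14 = 2p, p = 7, Q = 8.
%Δp = (7 − 5) / 5 × 100 = +40.00%.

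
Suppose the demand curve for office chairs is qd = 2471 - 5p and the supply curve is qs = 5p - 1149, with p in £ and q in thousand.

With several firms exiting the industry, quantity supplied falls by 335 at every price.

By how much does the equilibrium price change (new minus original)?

Initially, 2471 - 5p = 5p - 1149, so 3620 = 10p and p = 362, q = 661.
The shock moves the curves to qd = 2471 - 5p and qs = 5p - 1484.
Clearing the new market: 2471 - 5p = 5p - 1484, so p = 395.5 and q = 493.5.
Δp = 395.5 − 362 = +33.5.

+33.5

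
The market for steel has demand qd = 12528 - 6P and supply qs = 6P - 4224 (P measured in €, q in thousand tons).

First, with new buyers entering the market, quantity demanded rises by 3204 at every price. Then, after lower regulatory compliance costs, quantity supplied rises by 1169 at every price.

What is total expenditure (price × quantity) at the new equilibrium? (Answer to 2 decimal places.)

Solve the original market: 12528 - 6P = 6P - 4224, hence P = 1396 and q = 4152.
The new curves are qd = 15732 - 6P (demand) and qs = 6P - 3055 (supply).
Clearing the new market: 15732 - 6P = 6P - 3055, so P = 18787/12 ≈ 1565.5833 and q = 6338.5.
New expenditure = 1565.5833 × 6338.5 = 9923449.96.

9923449.96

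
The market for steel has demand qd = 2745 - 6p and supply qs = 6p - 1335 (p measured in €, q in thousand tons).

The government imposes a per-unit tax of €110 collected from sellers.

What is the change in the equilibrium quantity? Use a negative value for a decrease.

-330

Before the shock: 2745 - 6p = 6p - 1335 ⇒ 4080 = 12p ⇒ p = 340, q = 705.
Since sellers keep the price net of the tax, the effective supply curve becomes qs = 6p - 1995.
Setting them equal: 2745 - 6p = 6p - 1995 → 4740 = 12p, so p = 395 and q = 375.
Δq = 375 − 705 = -330.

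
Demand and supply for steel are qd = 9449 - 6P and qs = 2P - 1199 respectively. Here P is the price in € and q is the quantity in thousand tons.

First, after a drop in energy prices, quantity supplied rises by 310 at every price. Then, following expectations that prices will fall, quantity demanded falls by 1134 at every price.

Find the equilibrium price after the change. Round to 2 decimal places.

1150.50

Solve the original market: 9449 - 6P = 2P - 1199, hence P = 1331 and q = 1463.
The new curves are qd = 8315 - 6P (demand) and qs = 2P - 889 (supply).
New equilibrium: 8315 - 6P = 2P - 889 ⇒ 9204 = 8P ⇒ P = 1150.5, q = 1412.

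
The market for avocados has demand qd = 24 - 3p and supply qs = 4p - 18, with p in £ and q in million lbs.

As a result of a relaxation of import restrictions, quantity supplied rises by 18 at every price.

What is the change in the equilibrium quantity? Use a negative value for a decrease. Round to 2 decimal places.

Before the shock: 24 - 3p = 4p - 18 ⇒ 42 = 7p ⇒ p = 6, q = 6.
The new curves are qd = 24 - 3p (demand) and qs = 4p (supply).
New equilibrium: 24 - 3p = 4p ⇒ 24 = 7p ⇒ p = 24/7 ≈ 3.4286, q = 96/7 ≈ 13.7143.
Δq = 13.7143 − 6 = +7.71.

+7.71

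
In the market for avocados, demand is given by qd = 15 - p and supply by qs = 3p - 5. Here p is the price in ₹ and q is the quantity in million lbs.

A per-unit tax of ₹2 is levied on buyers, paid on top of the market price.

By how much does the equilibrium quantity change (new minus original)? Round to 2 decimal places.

Original equilibrium: 15 - p = 3p - 5 gives 20 = 4p, so p = 5 and q = 10.
Since buyers pay the price plus the tax, the effective demand curve becomes qd = 13 - p.
New equilibrium: 13 - p = 3p - 5 ⇒ 18 = 4p ⇒ p = 4.5, q = 8.5.
Δq = 8.5 − 10 = -1.50.

-1.50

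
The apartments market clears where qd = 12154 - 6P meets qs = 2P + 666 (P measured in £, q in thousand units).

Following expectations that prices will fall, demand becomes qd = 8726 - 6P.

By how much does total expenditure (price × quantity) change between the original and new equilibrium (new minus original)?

-2379460.5

Before the shock: 12154 - 6P = 2P + 666 ⇒ 11488 = 8P ⇒ P = 1436, q = 3538.
With the change applied: demand qd = 8726 - 6P, supply qs = 2P + 666.
New equilibrium: 8726 - 6P = 2P + 666 ⇒ 8060 = 8P ⇒ P = 1007.5, q = 2681.
Expenditure moves from 1436×3538 = 5080568 to 1007.5×2681 = 2701107.5; change = -2379460.5.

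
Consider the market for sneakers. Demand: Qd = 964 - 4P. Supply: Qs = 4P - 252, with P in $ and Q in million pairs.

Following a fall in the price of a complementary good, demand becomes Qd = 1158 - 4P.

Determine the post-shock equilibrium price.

Initially, 964 - 4P = 4P - 252, so 1216 = 8P and P = 152, Q = 356.
With the change applied: demand Qd = 1158 - 4P, supply Qs = 4P - 252.
Setting them equal: 1158 - 4P = 4P - 252 → 1410 = 8P, so P = 176.25 and Q = 453.

176.25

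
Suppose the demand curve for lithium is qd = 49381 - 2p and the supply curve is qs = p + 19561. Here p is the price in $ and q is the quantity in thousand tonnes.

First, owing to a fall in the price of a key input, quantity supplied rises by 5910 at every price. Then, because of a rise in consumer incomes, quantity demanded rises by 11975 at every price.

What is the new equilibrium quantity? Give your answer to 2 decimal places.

37432.67

Before the shock: 49381 - 2p = p + 19561 ⇒ 29820 = 3p ⇒ p = 9940, q = 29501.
With the change applied: demand qd = 61356 - 2p, supply qs = p + 25471.
New equilibrium: 61356 - 2p = p + 25471 ⇒ 35885 = 3p ⇒ p = 35885/3 ≈ 11961.6667, q = 112298/3 ≈ 37432.6667.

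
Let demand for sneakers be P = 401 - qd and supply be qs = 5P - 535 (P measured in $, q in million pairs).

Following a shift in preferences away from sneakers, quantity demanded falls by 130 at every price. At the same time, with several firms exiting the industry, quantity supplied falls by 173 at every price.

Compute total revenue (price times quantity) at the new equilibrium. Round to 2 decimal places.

17594.81

Solve the original market: 401 - P = 5P - 535, hence P = 156 and q = 245.
After the shift, demand is qd = 271 - P and supply is qs = 5P - 708.
Setting them equal: 271 - P = 5P - 708 → 979 = 6P, so P = 979/6 ≈ 163.1667 and q = 647/6 ≈ 107.8333.
New expenditure = 163.1667 × 107.8333 = 17594.81.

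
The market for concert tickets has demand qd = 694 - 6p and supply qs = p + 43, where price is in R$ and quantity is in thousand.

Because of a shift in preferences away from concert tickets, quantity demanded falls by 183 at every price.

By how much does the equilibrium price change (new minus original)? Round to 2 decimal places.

-26.14

Initially, 694 - 6p = p + 43, so 651 = 7p and p = 93, q = 136.
After the shift, demand is qd = 511 - 6p and supply is qs = p + 43.
Equate the new curves: 511 - 6p = p + 43, giving 468 = 7p, p = 468/7 ≈ 66.8571, q = 769/7 ≈ 109.8571.
Δp = 66.8571 − 93 = -26.14.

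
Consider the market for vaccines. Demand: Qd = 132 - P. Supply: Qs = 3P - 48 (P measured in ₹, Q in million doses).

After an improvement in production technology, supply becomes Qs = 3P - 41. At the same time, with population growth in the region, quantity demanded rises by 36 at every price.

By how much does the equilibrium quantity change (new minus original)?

Initially, 132 - P = 3P - 48, so 180 = 4P and P = 45, Q = 87.
With the change applied: demand Qd = 168 - P, supply Qs = 3P - 41.
New equilibrium: 168 - P = 3P - 41 ⇒ 209 = 4P ⇒ P = 52.25, Q = 115.75.
ΔQ = 115.75 − 87 = +28.75.

+28.75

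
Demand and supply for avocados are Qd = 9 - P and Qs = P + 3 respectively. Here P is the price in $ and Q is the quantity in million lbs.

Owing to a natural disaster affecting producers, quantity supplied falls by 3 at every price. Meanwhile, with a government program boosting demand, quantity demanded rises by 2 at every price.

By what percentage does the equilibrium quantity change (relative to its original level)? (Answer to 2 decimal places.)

Before the shock: 9 - P = P + 3 ⇒ 6 = 2P ⇒ P = 3, Q = 6.
The shock moves the curves to Qd = 11 - P and Qs = P.
Setting them equal: 11 - P = P → 11 = 2P, so P = 5.5 and Q = 5.5.
%ΔQ = (5.5 − 6) / 6 × 100 = -8.33%.

-8.33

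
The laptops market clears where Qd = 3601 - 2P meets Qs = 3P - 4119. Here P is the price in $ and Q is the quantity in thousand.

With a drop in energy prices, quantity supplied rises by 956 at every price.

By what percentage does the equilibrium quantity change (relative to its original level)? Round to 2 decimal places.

Initially, 3601 - 2P = 3P - 4119, so 7720 = 5P and P = 1544, Q = 513.
The new curves are Qd = 3601 - 2P (demand) and Qs = 3P - 3163 (supply).
New equilibrium: 3601 - 2P = 3P - 3163 ⇒ 6764 = 5P ⇒ P = 1352.8, Q = 895.4.
%ΔQ = (895.4 − 513) / 513 × 100 = +74.54%.

+74.54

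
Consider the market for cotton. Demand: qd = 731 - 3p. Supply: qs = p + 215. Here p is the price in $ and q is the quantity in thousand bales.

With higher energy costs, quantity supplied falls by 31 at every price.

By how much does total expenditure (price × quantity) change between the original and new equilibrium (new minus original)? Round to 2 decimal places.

-513.44

Solve the original market: 731 - 3p = p + 215, hence p = 129 and q = 344.
The new curves are qd = 731 - 3p (demand) and qs = p + 184 (supply).
Clearing the new market: 731 - 3p = p + 184, so p = 136.75 and q = 320.75.
Expenditure moves from 129×344 = 44376 to 136.75×320.75 = 43862.5625; change = -513.44.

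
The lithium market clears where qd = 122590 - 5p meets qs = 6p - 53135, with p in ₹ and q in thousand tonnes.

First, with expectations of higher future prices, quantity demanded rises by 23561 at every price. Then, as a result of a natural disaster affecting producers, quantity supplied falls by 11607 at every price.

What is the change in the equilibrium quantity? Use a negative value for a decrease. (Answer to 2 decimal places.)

+7575.55

Before the shock: 122590 - 5p = 6p - 53135 ⇒ 175725 = 11p ⇒ p = 15975, q = 42715.
The shock moves the curves to qd = 146151 - 5p and qs = 6p - 64742.
Setting them equal: 146151 - 5p = 6p - 64742 → 210893 = 11p, so p = 210893/11 ≈ 19172.0909 and q = 553196/11 ≈ 50290.5455.
Δq = 50290.5455 − 42715 = +7575.55.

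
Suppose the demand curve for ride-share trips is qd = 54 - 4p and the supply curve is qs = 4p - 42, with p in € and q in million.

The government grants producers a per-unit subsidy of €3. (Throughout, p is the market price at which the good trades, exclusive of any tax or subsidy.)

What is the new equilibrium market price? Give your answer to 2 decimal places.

Initially, 54 - 4p = 4p - 42, so 96 = 8p and p = 12, q = 6.
Since sellers receive the price plus the subsidy, the effective supply curve becomes qs = 4p - 30.
Clearing the new market: 54 - 4p = 4p - 30, so p = 10.5 and q = 12.

10.50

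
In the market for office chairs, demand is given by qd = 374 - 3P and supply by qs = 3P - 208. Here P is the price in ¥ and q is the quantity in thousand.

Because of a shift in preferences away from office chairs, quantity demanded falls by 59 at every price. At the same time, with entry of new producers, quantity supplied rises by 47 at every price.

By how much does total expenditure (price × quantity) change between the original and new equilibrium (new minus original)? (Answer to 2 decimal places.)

-1942.33

Before the shock: 374 - 3P = 3P - 208 ⇒ 582 = 6P ⇒ P = 97, q = 83.
The new curves are qd = 315 - 3P (demand) and qs = 3P - 161 (supply).
New equilibrium: 315 - 3P = 3P - 161 ⇒ 476 = 6P ⇒ P = 238/3 ≈ 79.3333, q = 77.
Expenditure moves from 97×83 = 8051 to 79.3333×77 = 6108.6667; change = -1942.33.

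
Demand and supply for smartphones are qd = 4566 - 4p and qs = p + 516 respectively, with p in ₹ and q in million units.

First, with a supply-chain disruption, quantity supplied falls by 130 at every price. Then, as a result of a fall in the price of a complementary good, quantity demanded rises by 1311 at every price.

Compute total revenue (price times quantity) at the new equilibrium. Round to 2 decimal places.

Solve the original market: 4566 - 4p = p + 516, hence p = 810 and q = 1326.
The new curves are qd = 5877 - 4p (demand) and qs = p + 386 (supply).
Setting them equal: 5877 - 4p = p + 386 → 5491 = 5p, so p = 1098.2 and q = 1484.2.
New expenditure = 1098.2 × 1484.2 = 1629948.44.

1629948.44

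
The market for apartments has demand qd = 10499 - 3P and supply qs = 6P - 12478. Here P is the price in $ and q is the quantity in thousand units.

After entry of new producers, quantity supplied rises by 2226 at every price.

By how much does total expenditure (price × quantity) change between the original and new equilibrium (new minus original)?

Initially, 10499 - 3P = 6P - 12478, so 22977 = 9P and P = 2553, q = 2840.
The shock moves the curves to qd = 10499 - 3P and qs = 6P - 10252.
Setting them equal: 10499 - 3P = 6P - 10252 → 20751 = 9P, so P = 6917/3 ≈ 2305.6667 and q = 3582.
Expenditure moves from 2553×2840 = 7250520 to 2305.6667×3582 = 8258898; change = +1008378.

+1008378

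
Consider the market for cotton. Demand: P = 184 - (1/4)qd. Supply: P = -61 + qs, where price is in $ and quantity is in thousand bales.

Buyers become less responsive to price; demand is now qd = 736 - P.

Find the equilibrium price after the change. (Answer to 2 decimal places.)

337.50

Initially, 736 - 4P = P + 61, so 675 = 5P and P = 135, q = 196.
After the shift, demand is qd = 736 - P and supply is qs = P + 61.
Equate the new curves: 736 - P = P + 61, giving 675 = 2P, P = 337.5, q = 398.5.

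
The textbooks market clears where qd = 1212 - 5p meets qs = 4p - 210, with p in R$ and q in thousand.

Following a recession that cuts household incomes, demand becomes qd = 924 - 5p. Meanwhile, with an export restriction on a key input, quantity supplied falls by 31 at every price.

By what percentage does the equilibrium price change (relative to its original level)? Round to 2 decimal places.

Initially, 1212 - 5p = 4p - 210, so 1422 = 9p and p = 158, q = 422.
The shock moves the curves to qd = 924 - 5p and qs = 4p - 241.
Equate the new curves: 924 - 5p = 4p - 241, giving 1165 = 9p, p = 1165/9 ≈ 129.4444, q = 2491/9 ≈ 276.7778.
%Δp = (129.4444 − 158) / 158 × 100 = -18.07%.

-18.07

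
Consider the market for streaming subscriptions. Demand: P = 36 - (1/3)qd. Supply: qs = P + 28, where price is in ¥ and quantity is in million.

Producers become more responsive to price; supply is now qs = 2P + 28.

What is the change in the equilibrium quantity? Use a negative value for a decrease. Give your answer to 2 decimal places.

Initially, 108 - 3P = P + 28, so 80 = 4P and P = 20, q = 48.
The new curves are qd = 108 - 3P (demand) and qs = 2P + 28 (supply).
Setting them equal: 108 - 3P = 2P + 28 → 80 = 5P, so P = 16 and q = 60.
Δq = 60 − 48 = +12.00.

+12.00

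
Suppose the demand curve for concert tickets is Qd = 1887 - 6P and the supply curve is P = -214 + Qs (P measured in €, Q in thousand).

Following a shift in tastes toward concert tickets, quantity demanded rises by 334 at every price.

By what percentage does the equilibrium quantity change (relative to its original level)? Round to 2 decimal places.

+10.53

Original equilibrium: 1887 - 6P = P + 214 gives 1673 = 7P, so P = 239 and Q = 453.
The new curves are Qd = 2221 - 6P (demand) and Qs = P + 214 (supply).
Setting them equal: 2221 - 6P = P + 214 → 2007 = 7P, so P = 2007/7 ≈ 286.7143 and Q = 3505/7 ≈ 500.7143.
%ΔQ = (500.7143 − 453) / 453 × 100 = +10.53%.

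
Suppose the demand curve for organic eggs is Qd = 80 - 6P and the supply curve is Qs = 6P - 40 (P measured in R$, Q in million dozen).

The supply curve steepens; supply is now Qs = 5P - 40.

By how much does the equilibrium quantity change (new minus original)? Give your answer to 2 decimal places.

Before the shock: 80 - 6P = 6P - 40 ⇒ 120 = 12P ⇒ P = 10, Q = 20.
The new curves are Qd = 80 - 6P (demand) and Qs = 5P - 40 (supply).
Clearing the new market: 80 - 6P = 5P - 40, so P = 120/11 ≈ 10.9091 and Q = 160/11 ≈ 14.5455.
ΔQ = 14.5455 − 20 = -5.45.

-5.45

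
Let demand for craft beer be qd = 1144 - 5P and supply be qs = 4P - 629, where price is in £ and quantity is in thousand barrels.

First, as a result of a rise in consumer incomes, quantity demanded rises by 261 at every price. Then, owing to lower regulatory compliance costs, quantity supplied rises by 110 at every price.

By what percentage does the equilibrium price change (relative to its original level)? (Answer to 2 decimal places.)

Initially, 1144 - 5P = 4P - 629, so 1773 = 9P and P = 197, q = 159.
The new curves are qd = 1405 - 5P (demand) and qs = 4P - 519 (supply).
Equate the new curves: 1405 - 5P = 4P - 519, giving 1924 = 9P, P = 1924/9 ≈ 213.7778, q = 3025/9 ≈ 336.1111.
%ΔP = (213.7778 − 197) / 197 × 100 = +8.52%.

+8.52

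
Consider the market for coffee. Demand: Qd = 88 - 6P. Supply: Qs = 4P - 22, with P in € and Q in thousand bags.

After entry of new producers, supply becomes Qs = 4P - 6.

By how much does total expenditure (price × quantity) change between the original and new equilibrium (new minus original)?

+55.04

Original equilibrium: 88 - 6P = 4P - 22 gives 110 = 10P, so P = 11 and Q = 22.
After the shift, demand is Qd = 88 - 6P and supply is Qs = 4P - 6.
Clearing the new market: 88 - 6P = 4P - 6, so P = 9.4 and Q = 31.6.
Expenditure moves from 11×22 = 242 to 9.4×31.6 = 297.04; change = +55.04.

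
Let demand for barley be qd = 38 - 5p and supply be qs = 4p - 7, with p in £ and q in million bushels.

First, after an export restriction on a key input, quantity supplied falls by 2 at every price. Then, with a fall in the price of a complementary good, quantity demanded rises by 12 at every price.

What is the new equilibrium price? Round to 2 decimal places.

Before the shock: 38 - 5p = 4p - 7 ⇒ 45 = 9p ⇒ p = 5, q = 13.
After the shift, demand is qd = 50 - 5p and supply is qs = 4p - 9.
Setting them equal: 50 - 5p = 4p - 9 → 59 = 9p, so p = 59/9 ≈ 6.5556 and q = 155/9 ≈ 17.2222.

6.56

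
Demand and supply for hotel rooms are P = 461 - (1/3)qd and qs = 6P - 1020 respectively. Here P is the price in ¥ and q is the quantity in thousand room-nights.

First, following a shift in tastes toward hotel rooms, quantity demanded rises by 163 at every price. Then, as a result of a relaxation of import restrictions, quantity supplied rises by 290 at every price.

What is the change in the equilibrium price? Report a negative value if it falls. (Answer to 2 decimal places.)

-14.11

Original equilibrium: 1383 - 3P = 6P - 1020 gives 2403 = 9P, so P = 267 and q = 582.
After the shift, demand is qd = 1546 - 3P and supply is qs = 6P - 730.
Setting them equal: 1546 - 3P = 6P - 730 → 2276 = 9P, so P = 2276/9 ≈ 252.8889 and q = 2362/3 ≈ 787.3333.
ΔP = 252.8889 − 267 = -14.11.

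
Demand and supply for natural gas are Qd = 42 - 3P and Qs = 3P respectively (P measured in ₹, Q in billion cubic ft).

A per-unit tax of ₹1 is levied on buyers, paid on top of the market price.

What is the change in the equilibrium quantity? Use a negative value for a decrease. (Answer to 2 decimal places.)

-1.50

Initially, 42 - 3P = 3P, so 42 = 6P and P = 7, Q = 21.
Since buyers pay the price plus the tax, the effective demand curve becomes Qd = 39 - 3P.
Equate the new curves: 39 - 3P = 3P, giving 39 = 6P, P = 6.5, Q = 19.5.
ΔQ = 19.5 − 21 = -1.50.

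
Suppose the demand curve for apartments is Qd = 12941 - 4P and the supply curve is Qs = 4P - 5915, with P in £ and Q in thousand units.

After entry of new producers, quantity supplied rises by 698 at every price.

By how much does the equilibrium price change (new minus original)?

-87.25

Solve the original market: 12941 - 4P = 4P - 5915, hence P = 2357 and Q = 3513.
With the change applied: demand Qd = 12941 - 4P, supply Qs = 4P - 5217.
Clearing the new market: 12941 - 4P = 4P - 5217, so P = 2269.75 and Q = 3862.
ΔP = 2269.75 − 2357 = -87.25.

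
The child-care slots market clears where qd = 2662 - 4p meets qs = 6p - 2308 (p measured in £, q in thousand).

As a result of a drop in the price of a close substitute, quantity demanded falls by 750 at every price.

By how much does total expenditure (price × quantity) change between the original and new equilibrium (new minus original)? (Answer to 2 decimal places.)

Original equilibrium: 2662 - 4p = 6p - 2308 gives 4970 = 10p, so p = 497 and q = 674.
The shock moves the curves to qd = 1912 - 4p and qs = 6p - 2308.
Clearing the new market: 1912 - 4p = 6p - 2308, so p = 422 and q = 224.
Expenditure moves from 497×674 = 334978 to 422×224 = 94528; change = -240450.00.

-240450.00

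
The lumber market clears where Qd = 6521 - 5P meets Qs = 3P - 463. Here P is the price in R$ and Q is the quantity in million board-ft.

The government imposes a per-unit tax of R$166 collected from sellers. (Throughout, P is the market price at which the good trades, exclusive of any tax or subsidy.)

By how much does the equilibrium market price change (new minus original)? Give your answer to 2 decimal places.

+62.25

Initially, 6521 - 5P = 3P - 463, so 6984 = 8P and P = 873, Q = 2156.
Since sellers keep the price net of the tax, the effective supply curve becomes Qs = 3P - 961.
Equate the new curves: 6521 - 5P = 3P - 961, giving 7482 = 8P, P = 935.25, Q = 1844.75.
ΔP = 935.25 − 873 = +62.25.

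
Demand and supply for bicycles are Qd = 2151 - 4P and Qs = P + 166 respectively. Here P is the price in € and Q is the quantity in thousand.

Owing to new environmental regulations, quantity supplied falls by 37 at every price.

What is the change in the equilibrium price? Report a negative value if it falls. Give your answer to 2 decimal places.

+7.40

Initially, 2151 - 4P = P + 166, so 1985 = 5P and P = 397, Q = 563.
With the change applied: demand Qd = 2151 - 4P, supply Qs = P + 129.
Clearing the new market: 2151 - 4P = P + 129, so P = 404.4 and Q = 533.4.
ΔP = 404.4 − 397 = +7.40.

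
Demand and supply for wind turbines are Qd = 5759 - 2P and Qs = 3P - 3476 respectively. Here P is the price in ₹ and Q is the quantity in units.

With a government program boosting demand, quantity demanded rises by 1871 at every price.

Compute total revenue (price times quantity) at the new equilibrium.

7080297.12

Before the shock: 5759 - 2P = 3P - 3476 ⇒ 9235 = 5P ⇒ P = 1847, Q = 2065.
The new curves are Qd = 7630 - 2P (demand) and Qs = 3P - 3476 (supply).
Clearing the new market: 7630 - 2P = 3P - 3476, so P = 2221.2 and Q = 3187.6.
New expenditure = 2221.2 × 3187.6 = 7080297.12.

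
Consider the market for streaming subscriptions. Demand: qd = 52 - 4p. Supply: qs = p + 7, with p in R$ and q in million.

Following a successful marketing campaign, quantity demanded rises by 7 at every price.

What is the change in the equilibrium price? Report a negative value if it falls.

Initially, 52 - 4p = p + 7, so 45 = 5p and p = 9, q = 16.
With the change applied: demand qd = 59 - 4p, supply qs = p + 7.
New equilibrium: 59 - 4p = p + 7 ⇒ 52 = 5p ⇒ p = 10.4, q = 17.4.
Δp = 10.4 − 9 = +1.4.

+1.4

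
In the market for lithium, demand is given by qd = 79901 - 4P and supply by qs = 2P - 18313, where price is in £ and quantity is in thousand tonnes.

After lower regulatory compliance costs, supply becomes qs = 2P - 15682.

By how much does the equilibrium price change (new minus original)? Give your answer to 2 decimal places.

-438.50

Solve the original market: 79901 - 4P = 2P - 18313, hence P = 16369 and q = 14425.
After the shift, demand is qd = 79901 - 4P and supply is qs = 2P - 15682.
Equate the new curves: 79901 - 4P = 2P - 15682, giving 95583 = 6P, P = 15930.5, q = 16179.
ΔP = 15930.5 − 16369 = -438.50.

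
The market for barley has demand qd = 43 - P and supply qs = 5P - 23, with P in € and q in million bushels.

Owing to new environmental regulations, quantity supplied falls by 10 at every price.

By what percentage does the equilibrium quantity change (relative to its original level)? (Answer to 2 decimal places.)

-5.21

Solve the original market: 43 - P = 5P - 23, hence P = 11 and q = 32.
With the change applied: demand qd = 43 - P, supply qs = 5P - 33.
Setting them equal: 43 - P = 5P - 33 → 76 = 6P, so P = 38/3 ≈ 12.6667 and q = 91/3 ≈ 30.3333.
%Δq = (30.3333 − 32) / 32 × 100 = -5.21%.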